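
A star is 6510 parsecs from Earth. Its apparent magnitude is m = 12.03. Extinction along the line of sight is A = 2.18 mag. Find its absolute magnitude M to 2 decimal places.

5 log₁₀(d/10 pc) = 5 log₁₀(6510) − 5 = 14.068
M = m − 5 log₁₀(d/10) − A = 12.03 − 14.068 − 2.18 = -4.218

M ≈ -4.22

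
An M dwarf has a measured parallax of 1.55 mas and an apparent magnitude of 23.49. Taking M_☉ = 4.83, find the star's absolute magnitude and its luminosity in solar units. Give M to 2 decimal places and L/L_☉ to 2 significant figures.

d = 1/p = 1000/1.55 mas = 645.2 pc
M = m − 5 log₁₀ d + 5 = 23.49 − 5·2.8097 + 5 = 14.442
M − M_☉ = 14.442 − 4.83 = 9.612
L/L_☉ = 10^(−0.4 × 9.612) = 1.430×10^-4

M ≈ 14.44; L/L_☉ ≈ 1.4×10^-4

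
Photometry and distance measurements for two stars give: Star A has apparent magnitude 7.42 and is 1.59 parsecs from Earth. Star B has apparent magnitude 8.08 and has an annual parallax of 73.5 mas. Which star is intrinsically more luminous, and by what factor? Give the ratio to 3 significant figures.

Star B is more luminous, by a factor of 39.9.

Star A: M = m − 5 log₁₀ d + 5 = 7.42 − 5·0.2014 + 5 = 11.413
Star B: p = 73.5 mas = 0.0735″ → d = 1/p = 13.61 pc
Star B: M = m − 5 log₁₀ d + 5 = 8.08 − 5·1.1337 + 5 = 7.411
ΔM = M_A − M_B = 11.413 − (7.411) = 4.002; smaller M is more luminous → Star B.
L ratio = 10^(0.4 |ΔM|) = 10^1.601 = 39.87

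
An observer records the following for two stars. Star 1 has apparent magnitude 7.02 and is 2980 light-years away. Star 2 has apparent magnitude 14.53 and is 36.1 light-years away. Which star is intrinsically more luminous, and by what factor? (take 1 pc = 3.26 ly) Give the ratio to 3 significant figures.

Star 1 is more luminous, by a factor of 6.88×10^6.

Star 1: d = 2980 ly / 3.26 = 914.1 pc
Star 1: M = m − 5 log₁₀ d + 5 = 7.02 − 5·2.9610 + 5 = -2.785
Star 2: d = 36.1 ly / 3.26 = 11.07 pc
Star 2: M = m − 5 log₁₀ d + 5 = 14.53 − 5·1.0443 + 5 = 14.309
ΔM = M_1 − M_2 = -2.785 − (14.309) = -17.094; smaller M is more luminous → Star 1.
L ratio = 10^(0.4 |ΔM|) = 10^6.837 = 6.877×10^6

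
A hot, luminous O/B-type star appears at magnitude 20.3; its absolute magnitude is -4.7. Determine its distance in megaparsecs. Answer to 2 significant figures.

d ≈ 1.0 Mpc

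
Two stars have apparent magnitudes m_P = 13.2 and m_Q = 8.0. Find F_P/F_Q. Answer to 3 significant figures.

F_P/F_Q ≈ 8.32×10^-3

Δm = 13.2 − (8.0) = 5.2
Flux ratio = 10^(−0.4 Δm) = 10^(−0.4 × 5.2) = 10^-2.080 = 8.318×10^-3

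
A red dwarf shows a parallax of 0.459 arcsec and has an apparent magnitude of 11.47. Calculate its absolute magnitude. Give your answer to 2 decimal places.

d = 1/p = 1/0.459″ = 2.179 pc
5 log₁₀(d/10 pc) = 5 log₁₀(2.179) − 5 = -3.309
M = m − 5 log₁₀(d/10) = 11.47 + 3.309 = 14.779

M ≈ 14.78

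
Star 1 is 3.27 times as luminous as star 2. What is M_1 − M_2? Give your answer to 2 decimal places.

M_1 − M_2 ≈ -1.29

Pogson: ΔM = −2.5 log₁₀(ratio) = −2.5 log₁₀(3.27) = −2.5 × 0.5145 = -1.286
Star 1 is brighter, so it has the smaller magnitude: the difference is negative.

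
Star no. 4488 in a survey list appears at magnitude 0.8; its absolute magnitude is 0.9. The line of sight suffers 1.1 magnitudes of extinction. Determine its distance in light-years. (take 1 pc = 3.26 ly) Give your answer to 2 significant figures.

m − M = 5 log₁₀(d/10 pc) + A  ⇒  0.8 − (0.9) − 1.1 = 5 log₁₀(d/10)
-1.200 = 5 log₁₀(d/10)
log₁₀ d = (m − M − A)/5 + 1 = 0.7600
d = 10^0.7600 = 5.754 pc
= 18.76 ly

d ≈ 19 ly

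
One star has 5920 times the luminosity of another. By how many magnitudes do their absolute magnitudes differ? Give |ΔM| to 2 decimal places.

|ΔM| ≈ 9.43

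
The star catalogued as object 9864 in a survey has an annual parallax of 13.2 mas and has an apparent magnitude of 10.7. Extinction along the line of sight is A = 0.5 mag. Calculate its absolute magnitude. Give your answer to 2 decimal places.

M ≈ 5.80

p = 13.2 mas = 0.0132″ → d = 1/p = 75.76 pc
5 log₁₀(d/10 pc) = 5 log₁₀(75.76) − 5 = 4.397
M = m − 5 log₁₀(d/10) − A = 10.7 − 4.397 − 0.5 = 5.803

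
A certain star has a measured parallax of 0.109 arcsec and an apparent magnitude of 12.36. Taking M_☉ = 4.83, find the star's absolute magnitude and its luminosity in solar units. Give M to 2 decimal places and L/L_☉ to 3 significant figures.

M ≈ 12.55; L/L_☉ ≈ 8.19×10^-4

d = 1/p = 1/0.109″ = 9.174 pc
M = m − 5 log₁₀ d + 5 = 12.36 − 5·0.9626 + 5 = 12.547
M − M_☉ = 12.547 − 4.83 = 7.717
L/L_☉ = 10^(−0.4 × 7.717) = 8.187×10^-4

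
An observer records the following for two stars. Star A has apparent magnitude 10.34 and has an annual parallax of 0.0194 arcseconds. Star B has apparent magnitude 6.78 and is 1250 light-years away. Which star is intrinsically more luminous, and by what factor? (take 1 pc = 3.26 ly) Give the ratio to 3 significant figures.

Star B is more luminous, by a factor of 1470.

Star A: d = 1/p = 1/0.0194″ = 51.55 pc
Star A: M = m − 5 log₁₀ d + 5 = 10.34 − 5·1.7122 + 5 = 6.779
Star B: d = 1250 ly / 3.26 = 383.4 pc
Star B: M = m − 5 log₁₀ d + 5 = 6.78 − 5·2.5837 + 5 = -1.138
ΔM = M_A − M_B = 6.779 − (-1.138) = 7.917; smaller M is more luminous → Star B.
L ratio = 10^(0.4 |ΔM|) = 10^3.167 = 1469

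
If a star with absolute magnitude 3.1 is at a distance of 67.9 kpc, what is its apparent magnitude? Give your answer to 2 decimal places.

m ≈ 22.26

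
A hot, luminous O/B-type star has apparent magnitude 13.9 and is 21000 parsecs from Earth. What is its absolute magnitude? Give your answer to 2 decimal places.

M ≈ -2.71

5 log₁₀(d/10 pc) = 5 log₁₀(21000) − 5 = 16.611
M = m − 5 log₁₀(d/10) = 13.9 − 16.611 = -2.711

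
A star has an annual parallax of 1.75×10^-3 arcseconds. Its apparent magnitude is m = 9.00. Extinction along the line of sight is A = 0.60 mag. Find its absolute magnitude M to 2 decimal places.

d = 1/p = 1/1.75×10^-3″ = 571.4 pc
5 log₁₀(d/10 pc) = 5 log₁₀(571.4) − 5 = 8.785
M = m − 5 log₁₀(d/10) − A = 9.00 − 8.785 − 0.60 = -0.385

M ≈ -0.38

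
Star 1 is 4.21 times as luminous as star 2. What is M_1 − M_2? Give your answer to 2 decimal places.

M_1 − M_2 ≈ -1.56

Pogson: ΔM = −2.5 log₁₀(ratio) = −2.5 log₁₀(4.21) = −2.5 × 0.6243 = -1.561
Star 1 is brighter, so it has the smaller magnitude: the difference is negative.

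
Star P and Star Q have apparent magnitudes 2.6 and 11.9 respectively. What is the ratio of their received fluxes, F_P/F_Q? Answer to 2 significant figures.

Magnitude difference = -9.3
Flux ratio = 10^(−0.4 Δm) = 10^(−0.4 × -9.3) = 10^3.720 = 5248

F_P/F_Q ≈ 5200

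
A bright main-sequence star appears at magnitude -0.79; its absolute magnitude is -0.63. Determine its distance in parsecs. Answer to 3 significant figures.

d ≈ 9.29 pc

Distance modulus: m − M = -0.79 − (-0.63) = -0.160
m − M = 5 log₁₀ d − 5
log₁₀ d = (m − M)/5 + 1 = 0.9680
d = 10^0.9680 = 9.290 pc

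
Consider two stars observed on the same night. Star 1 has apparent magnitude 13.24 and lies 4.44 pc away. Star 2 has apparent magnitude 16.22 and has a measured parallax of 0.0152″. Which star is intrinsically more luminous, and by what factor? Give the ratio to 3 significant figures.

Star 1: M = m − 5 log₁₀ d + 5 = 13.24 − 5·0.6474 + 5 = 15.003
Star 2: d = 1/p = 1/0.0152″ = 65.79 pc
Star 2: M = m − 5 log₁₀ d + 5 = 16.22 − 5·1.8182 + 5 = 12.129
ΔM = M_1 − M_2 = 15.003 − (12.129) = 2.874; smaller M is more luminous → Star 2.
L ratio = 10^(0.4 |ΔM|) = 10^1.150 = 14.11

Star 2 is more luminous, by a factor of 14.1.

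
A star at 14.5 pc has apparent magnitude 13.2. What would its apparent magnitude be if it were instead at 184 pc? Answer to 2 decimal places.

m ≈ 18.72

Flux ∝ 1/d², so Δm = 5 log₁₀(d₂/d₁) = 5 log₁₀(184/14.5) = 5.517
m₂ = m₁ + Δm = 13.2 + (5.517) = 18.717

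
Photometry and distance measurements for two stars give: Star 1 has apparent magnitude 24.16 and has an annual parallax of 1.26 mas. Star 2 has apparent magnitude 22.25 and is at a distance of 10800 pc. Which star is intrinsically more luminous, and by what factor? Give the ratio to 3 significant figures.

Star 1: p = 1.26 mas = 1.26×10^-3″ → d = 1/p = 793.7 pc
Star 1: M = m − 5 log₁₀ d + 5 = 24.16 − 5·2.8996 + 5 = 14.662
Star 2: M = m − 5 log₁₀ d + 5 = 22.25 − 5·4.0334 + 5 = 7.083
ΔM = M_1 − M_2 = 14.662 − (7.083) = 7.579; smaller M is more luminous → Star 2.
L ratio = 10^(0.4 |ΔM|) = 10^3.032 = 1075

Star 2 is more luminous, by a factor of 1080.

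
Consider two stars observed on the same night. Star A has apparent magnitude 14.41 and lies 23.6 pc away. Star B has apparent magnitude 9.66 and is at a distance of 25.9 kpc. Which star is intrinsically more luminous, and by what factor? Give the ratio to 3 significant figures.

Star B is more luminous, by a factor of 9.57×10^7.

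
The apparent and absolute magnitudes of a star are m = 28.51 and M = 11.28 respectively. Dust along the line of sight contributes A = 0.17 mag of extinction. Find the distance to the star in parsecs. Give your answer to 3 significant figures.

m − M = 5 log₁₀(d/10 pc) + A  ⇒  28.51 − (11.28) − 0.17 = 5 log₁₀(d/10)
17.060 = 5 log₁₀(d/10)
log₁₀ d = (m − M − A)/5 + 1 = 4.4120
d = 10^4.4120 = 25820 pc

d ≈ 25800 pc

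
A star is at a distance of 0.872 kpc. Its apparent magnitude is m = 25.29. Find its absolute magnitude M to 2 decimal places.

M ≈ 15.59

d = 0.872 kpc = 872.0 pc
5 log₁₀(d/10 pc) = 5 log₁₀(872.0) − 5 = 9.703
M = m − 5 log₁₀(d/10) = 25.29 − 9.703 = 15.587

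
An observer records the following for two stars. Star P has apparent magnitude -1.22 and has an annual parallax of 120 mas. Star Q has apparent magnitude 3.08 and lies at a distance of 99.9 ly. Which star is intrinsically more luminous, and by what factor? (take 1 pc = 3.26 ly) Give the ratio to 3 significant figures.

Star P: p = 120 mas = 0.120″ → d = 1/p = 8.333 pc
Star P: M = m − 5 log₁₀ d + 5 = -1.22 − 5·0.9208 + 5 = -0.824
Star Q: d = 99.9 ly / 3.26 = 30.64 pc
Star Q: M = m − 5 log₁₀ d + 5 = 3.08 − 5·1.4863 + 5 = 0.648
ΔM = M_P − M_Q = -0.824 − (0.648) = -1.472; smaller M is more luminous → Star P.
L ratio = 10^(0.4 |ΔM|) = 10^0.589 = 3.881

Star P is more luminous, by a factor of 3.88.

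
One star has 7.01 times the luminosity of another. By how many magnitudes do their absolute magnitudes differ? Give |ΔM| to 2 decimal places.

|ΔM| ≈ 2.11

Pogson: ΔM = −2.5 log₁₀(ratio) = −2.5 log₁₀(7.01) = −2.5 × 0.8457 = -2.114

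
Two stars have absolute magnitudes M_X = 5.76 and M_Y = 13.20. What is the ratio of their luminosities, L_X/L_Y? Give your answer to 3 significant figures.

L_X/L_Y ≈ 946

ΔM = M_X − M_Y = -7.44
L_X/L_Y = 10^(−0.4 ΔM) = 10^2.976 = 946.2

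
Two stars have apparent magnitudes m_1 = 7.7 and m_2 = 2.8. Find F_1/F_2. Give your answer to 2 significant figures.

F_1/F_2 ≈ 0.011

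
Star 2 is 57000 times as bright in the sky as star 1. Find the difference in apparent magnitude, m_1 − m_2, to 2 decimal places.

m_1 − m_2 ≈ 11.89

Pogson: Δm = −2.5 log₁₀(ratio) = −2.5 log₁₀(57000) = −2.5 × 4.7559 = -11.890
Star 2 is brighter so has the smaller magnitude: m_1 − m_2 is positive.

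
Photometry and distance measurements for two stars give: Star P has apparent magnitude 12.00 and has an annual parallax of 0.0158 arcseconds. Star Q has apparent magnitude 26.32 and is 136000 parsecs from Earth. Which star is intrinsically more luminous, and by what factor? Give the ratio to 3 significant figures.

Star P: d = 1/p = 1/0.0158″ = 63.29 pc
Star P: M = m − 5 log₁₀ d + 5 = 12.00 − 5·1.8013 + 5 = 7.993
Star Q: M = m − 5 log₁₀ d + 5 = 26.32 − 5·5.1335 + 5 = 5.652
ΔM = M_P − M_Q = 7.993 − (5.652) = 2.341; smaller M is more luminous → Star Q.
L ratio = 10^(0.4 |ΔM|) = 10^0.936 = 8.638

Star Q is more luminous, by a factor of 8.64.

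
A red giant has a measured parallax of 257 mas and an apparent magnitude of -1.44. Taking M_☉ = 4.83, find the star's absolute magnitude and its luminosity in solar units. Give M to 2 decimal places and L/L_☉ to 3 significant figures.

M ≈ 0.61; L/L_☉ ≈ 48.8

d = 1/p = 1000/257 mas = 3.891 pc
M = m − 5 log₁₀ d + 5 = -1.44 − 5·0.5901 + 5 = 0.610
M − M_☉ = 0.610 − 4.83 = -4.220
L/L_☉ = 10^(−0.4 × -4.220) = 48.77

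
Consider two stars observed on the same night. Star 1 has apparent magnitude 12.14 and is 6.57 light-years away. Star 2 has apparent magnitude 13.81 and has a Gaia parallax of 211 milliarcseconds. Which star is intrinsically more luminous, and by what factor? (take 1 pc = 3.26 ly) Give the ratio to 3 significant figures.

Star 2 is more luminous, by a factor of 1.19.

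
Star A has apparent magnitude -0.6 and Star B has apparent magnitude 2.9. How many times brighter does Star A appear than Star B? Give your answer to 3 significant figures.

Magnitude difference = -3.5
Flux ratio = 10^(−0.4 Δm) = 10^(−0.4 × -3.5) = 10^1.400 = 25.12

25.1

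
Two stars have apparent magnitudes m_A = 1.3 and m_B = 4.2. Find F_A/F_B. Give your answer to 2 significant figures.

F_A/F_B ≈ 14

Δm = 1.3 − (4.2) = -2.9
Flux ratio = 10^(−0.4 Δm) = 10^(−0.4 × -2.9) = 10^1.160 = 14.45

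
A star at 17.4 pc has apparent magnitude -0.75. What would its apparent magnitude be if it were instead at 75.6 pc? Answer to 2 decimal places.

Flux ∝ 1/d², so Δm = 5 log₁₀(d₂/d₁) = 5 log₁₀(75.6/17.4) = 3.190
m₂ = m₁ + Δm = -0.75 + (3.190) = 2.440

m ≈ 2.44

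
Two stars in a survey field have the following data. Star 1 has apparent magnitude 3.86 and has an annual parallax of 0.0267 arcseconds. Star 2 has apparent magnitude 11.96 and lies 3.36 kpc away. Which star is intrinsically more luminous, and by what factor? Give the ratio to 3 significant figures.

Star 2 is more luminous, by a factor of 4.63.

Star 1: d = 1/p = 1/0.0267″ = 37.45 pc
Star 1: M = m − 5 log₁₀ d + 5 = 3.86 − 5·1.5735 + 5 = 0.993
Star 2: d = 3.36 kpc = 3360 pc
Star 2: M = m − 5 log₁₀ d + 5 = 11.96 − 5·3.5263 + 5 = -0.672
ΔM = M_1 − M_2 = 0.993 − (-0.672) = 1.664; smaller M is more luminous → Star 2.
L ratio = 10^(0.4 |ΔM|) = 10^0.666 = 4.631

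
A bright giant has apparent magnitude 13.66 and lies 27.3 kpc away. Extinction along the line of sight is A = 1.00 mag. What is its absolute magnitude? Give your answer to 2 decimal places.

M ≈ -4.52

d = 27.3 kpc = 27300 pc
5 log₁₀(d/10 pc) = 5 log₁₀(27300) − 5 = 17.181
M = m − 5 log₁₀(d/10) − A = 13.66 − 17.181 − 1.00 = -4.521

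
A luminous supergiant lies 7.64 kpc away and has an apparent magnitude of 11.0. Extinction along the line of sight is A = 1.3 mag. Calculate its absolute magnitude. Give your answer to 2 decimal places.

M ≈ -4.72

d = 7.64 kpc = 7640 pc
5 log₁₀(d/10 pc) = 5 log₁₀(7640) − 5 = 14.415
M = m − 5 log₁₀(d/10) − A = 11.0 − 14.415 − 1.3 = -4.715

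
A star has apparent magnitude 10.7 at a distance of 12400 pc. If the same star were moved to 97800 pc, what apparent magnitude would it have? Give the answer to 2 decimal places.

Flux ∝ 1/d², so Δm = 5 log₁₀(d₂/d₁) = 5 log₁₀(97800/12400) = 4.485
m₂ = m₁ + Δm = 10.7 + (4.485) = 15.185

m ≈ 15.18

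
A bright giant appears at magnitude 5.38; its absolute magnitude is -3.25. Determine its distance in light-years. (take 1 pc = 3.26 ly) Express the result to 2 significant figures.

d ≈ 1700 ly

Distance modulus: m − M = 5.38 − (-3.25) = 8.630
m − M = 5 log₁₀ d − 5
log₁₀ d = (m − M)/5 + 1 = 2.7260
d = 10^2.7260 = 532.1 pc
= 1735 ly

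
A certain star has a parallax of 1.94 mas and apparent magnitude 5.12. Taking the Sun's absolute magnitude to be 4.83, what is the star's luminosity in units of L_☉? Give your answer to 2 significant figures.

d = 1/p = 1000/1.94 mas = 515.5 pc
M = m − 5 log₁₀ d + 5 = 5.12 − 5·2.7122 + 5 = -3.441
M − M_☉ = -3.441 − 4.83 = -8.271
L/L_☉ = 10^(−0.4 × -8.271) = 2034

L/L_☉ ≈ 2000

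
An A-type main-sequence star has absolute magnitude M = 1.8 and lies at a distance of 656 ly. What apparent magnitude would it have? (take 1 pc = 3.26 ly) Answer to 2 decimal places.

d = 656 ly / 3.26 = 201.2 pc
m = M + 5 log₁₀ d − 5 = 1.8 + 5·2.3037 − 5 = 8.318

m ≈ 8.32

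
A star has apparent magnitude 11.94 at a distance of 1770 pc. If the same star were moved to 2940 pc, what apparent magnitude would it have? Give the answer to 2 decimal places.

Flux ∝ 1/d², so Δm = 5 log₁₀(d₂/d₁) = 5 log₁₀(2940/1770) = 1.102
m₂ = m₁ + Δm = 11.94 + (1.102) = 13.042

m ≈ 13.04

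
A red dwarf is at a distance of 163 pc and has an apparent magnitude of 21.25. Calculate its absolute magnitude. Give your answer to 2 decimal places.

M ≈ 15.19

5 log₁₀(d/10 pc) = 5 log₁₀(163.0) − 5 = 6.061
M = m − 5 log₁₀(d/10) = 21.25 − 6.061 = 15.189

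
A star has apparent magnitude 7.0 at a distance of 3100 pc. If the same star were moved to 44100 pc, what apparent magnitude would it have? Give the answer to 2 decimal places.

Flux ∝ 1/d², so Δm = 5 log₁₀(d₂/d₁) = 5 log₁₀(44100/3100) = 5.765
m₂ = m₁ + Δm = 7.0 + (5.765) = 12.765

m ≈ 12.77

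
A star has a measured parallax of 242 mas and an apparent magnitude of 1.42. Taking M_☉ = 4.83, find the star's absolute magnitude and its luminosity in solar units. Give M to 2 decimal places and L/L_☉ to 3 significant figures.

M ≈ 3.34; L/L_☉ ≈ 3.95

d = 1/p = 1000/242 mas = 4.132 pc
M = m − 5 log₁₀ d + 5 = 1.42 − 5·0.6162 + 5 = 3.339
M − M_☉ = 3.339 − 4.83 = -1.491
L/L_☉ = 10^(−0.4 × -1.491) = 3.948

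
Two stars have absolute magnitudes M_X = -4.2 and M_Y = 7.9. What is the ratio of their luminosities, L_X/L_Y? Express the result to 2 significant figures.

L_X/L_Y ≈ 69000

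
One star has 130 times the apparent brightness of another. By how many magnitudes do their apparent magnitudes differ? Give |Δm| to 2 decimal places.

|Δm| ≈ 5.28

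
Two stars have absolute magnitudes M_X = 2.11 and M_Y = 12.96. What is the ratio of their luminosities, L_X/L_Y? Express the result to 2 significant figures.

L_X/L_Y ≈ 22000

ΔM = M_X − M_Y = -10.85
L_X/L_Y = 10^(−0.4 ΔM) = 10^4.340 = 21880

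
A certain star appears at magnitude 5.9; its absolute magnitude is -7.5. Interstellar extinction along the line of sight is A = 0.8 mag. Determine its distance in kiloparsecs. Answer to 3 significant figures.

m − M = 5 log₁₀(d/10 pc) + A  ⇒  5.9 − (-7.5) − 0.8 = 5 log₁₀(d/10)
12.600 = 5 log₁₀(d/10)
log₁₀ d = (m − M − A)/5 + 1 = 3.5200
d = 10^3.5200 = 3311 pc
= 3.311 kpc

d ≈ 3.31 kpc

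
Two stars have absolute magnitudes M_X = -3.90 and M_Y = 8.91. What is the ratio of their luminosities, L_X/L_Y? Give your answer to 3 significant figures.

ΔM = M_X − M_Y = -12.81
L_X/L_Y = 10^(−0.4 ΔM) = 10^5.124 = 133000

L_X/L_Y ≈ 133000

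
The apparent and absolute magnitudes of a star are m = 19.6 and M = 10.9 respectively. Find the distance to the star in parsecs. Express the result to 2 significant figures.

d ≈ 550 pc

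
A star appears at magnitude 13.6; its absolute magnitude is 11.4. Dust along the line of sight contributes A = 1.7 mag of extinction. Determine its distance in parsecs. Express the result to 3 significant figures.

d ≈ 12.6 pc

m − M = 5 log₁₀(d/10 pc) + A  ⇒  13.6 − (11.4) − 1.7 = 5 log₁₀(d/10)
0.500 = 5 log₁₀(d/10)
log₁₀ d = (m − M − A)/5 + 1 = 1.1000
d = 10^1.1000 = 12.59 pc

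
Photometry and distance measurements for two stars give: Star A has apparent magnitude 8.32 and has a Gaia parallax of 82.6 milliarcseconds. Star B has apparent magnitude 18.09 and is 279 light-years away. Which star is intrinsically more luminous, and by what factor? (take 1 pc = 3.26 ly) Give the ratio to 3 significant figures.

Star A is more luminous, by a factor of 162.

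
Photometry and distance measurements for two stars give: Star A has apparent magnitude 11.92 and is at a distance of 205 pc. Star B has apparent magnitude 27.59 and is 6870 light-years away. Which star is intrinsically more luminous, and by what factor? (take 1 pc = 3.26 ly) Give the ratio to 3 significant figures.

Star A is more luminous, by a factor of 17500.

Star A: M = m − 5 log₁₀ d + 5 = 11.92 − 5·2.3118 + 5 = 5.361
Star B: d = 6870 ly / 3.26 = 2107 pc
Star B: M = m − 5 log₁₀ d + 5 = 27.59 − 5·3.3237 + 5 = 15.971
ΔM = M_A − M_B = 5.361 − (15.971) = -10.610; smaller M is more luminous → Star A.
L ratio = 10^(0.4 |ΔM|) = 10^4.244 = 17540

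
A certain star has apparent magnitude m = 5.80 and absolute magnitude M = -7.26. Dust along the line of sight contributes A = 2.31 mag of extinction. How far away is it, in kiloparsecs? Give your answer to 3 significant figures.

d ≈ 1.41 kpc

m − M = 5 log₁₀(d/10 pc) + A  ⇒  5.80 − (-7.26) − 2.31 = 5 log₁₀(d/10)
10.750 = 5 log₁₀(d/10)
log₁₀ d = (m − M − A)/5 + 1 = 3.1500
d = 10^3.1500 = 1413 pc
= 1.413 kpc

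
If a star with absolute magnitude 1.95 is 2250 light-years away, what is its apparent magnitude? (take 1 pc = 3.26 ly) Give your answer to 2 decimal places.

m ≈ 11.14

d = 2250 ly / 3.26 = 690.2 pc
m = M + 5 log₁₀ d − 5 = 1.95 + 5·2.8390 − 5 = 11.145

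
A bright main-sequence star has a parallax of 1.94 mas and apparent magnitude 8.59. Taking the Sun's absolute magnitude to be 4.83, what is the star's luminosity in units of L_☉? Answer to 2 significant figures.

L/L_☉ ≈ 83

d = 1/p = 1000/1.94 mas = 515.5 pc
M = m − 5 log₁₀ d + 5 = 8.59 − 5·2.7122 + 5 = 0.029
M − M_☉ = 0.029 − 4.83 = -4.801
L/L_☉ = 10^(−0.4 × -4.801) = 83.25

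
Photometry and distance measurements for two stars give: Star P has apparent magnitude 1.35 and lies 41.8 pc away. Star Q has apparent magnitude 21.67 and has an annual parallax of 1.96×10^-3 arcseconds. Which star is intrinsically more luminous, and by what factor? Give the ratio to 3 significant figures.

Star P is more luminous, by a factor of 901000.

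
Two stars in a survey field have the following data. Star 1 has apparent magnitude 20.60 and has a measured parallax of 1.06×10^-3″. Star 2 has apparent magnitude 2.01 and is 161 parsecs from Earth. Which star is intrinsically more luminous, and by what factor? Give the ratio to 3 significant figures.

Star 1: d = 1/p = 1/1.06×10^-3″ = 943.4 pc
Star 1: M = m − 5 log₁₀ d + 5 = 20.60 − 5·2.9747 + 5 = 10.727
Star 2: M = m − 5 log₁₀ d + 5 = 2.01 − 5·2.2068 + 5 = -4.024
ΔM = M_1 − M_2 = 10.727 − (-4.024) = 14.751; smaller M is more luminous → Star 2.
L ratio = 10^(0.4 |ΔM|) = 10^5.900 = 794800

Star 2 is more luminous, by a factor of 795000.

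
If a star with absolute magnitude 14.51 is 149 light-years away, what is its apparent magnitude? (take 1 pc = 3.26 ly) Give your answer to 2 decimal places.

m ≈ 17.81

d = 149 ly / 3.26 = 45.71 pc
m = M + 5 log₁₀ d − 5 = 14.51 + 5·1.6600 − 5 = 17.810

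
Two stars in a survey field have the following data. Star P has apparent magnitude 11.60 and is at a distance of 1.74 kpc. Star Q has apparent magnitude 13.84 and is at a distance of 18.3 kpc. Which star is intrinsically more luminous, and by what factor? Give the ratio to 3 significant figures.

Star Q is more luminous, by a factor of 14.1.

Star P: d = 1.74 kpc = 1740 pc
Star P: M = m − 5 log₁₀ d + 5 = 11.60 − 5·3.2405 + 5 = 0.397
Star Q: d = 18.3 kpc = 18300 pc
Star Q: M = m − 5 log₁₀ d + 5 = 13.84 − 5·4.2625 + 5 = -2.472
ΔM = M_P − M_Q = 0.397 − (-2.472) = 2.870; smaller M is more luminous → Star Q.
L ratio = 10^(0.4 |ΔM|) = 10^1.148 = 14.05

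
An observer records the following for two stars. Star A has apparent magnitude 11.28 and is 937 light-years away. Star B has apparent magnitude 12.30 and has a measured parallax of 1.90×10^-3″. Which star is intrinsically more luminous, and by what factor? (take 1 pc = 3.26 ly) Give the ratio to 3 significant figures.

Star B is more luminous, by a factor of 1.31.

Star A: d = 937 ly / 3.26 = 287.4 pc
Star A: M = m − 5 log₁₀ d + 5 = 11.28 − 5·2.4585 + 5 = 3.987
Star B: d = 1/p = 1/1.90×10^-3″ = 526.3 pc
Star B: M = m − 5 log₁₀ d + 5 = 12.30 − 5·2.7212 + 5 = 3.694
ΔM = M_A − M_B = 3.987 − (3.694) = 0.294; smaller M is more luminous → Star B.
L ratio = 10^(0.4 |ΔM|) = 10^0.117 = 1.311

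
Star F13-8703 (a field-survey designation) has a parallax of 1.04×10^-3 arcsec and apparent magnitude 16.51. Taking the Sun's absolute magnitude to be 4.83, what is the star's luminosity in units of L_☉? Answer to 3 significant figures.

L/L_☉ ≈ 0.197

d = 1/p = 1/1.04×10^-3″ = 961.5 pc
M = m − 5 log₁₀ d + 5 = 16.51 − 5·2.9830 + 5 = 6.595
M − M_☉ = 6.595 − 4.83 = 1.765
L/L_☉ = 10^(−0.4 × 1.765) = 0.1968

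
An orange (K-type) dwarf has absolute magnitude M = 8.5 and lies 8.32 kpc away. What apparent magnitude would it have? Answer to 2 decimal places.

m ≈ 23.10

d = 8.32 kpc = 8320 pc
m = M + 5 log₁₀ d − 5 = 8.5 + 5·3.9201 − 5 = 23.101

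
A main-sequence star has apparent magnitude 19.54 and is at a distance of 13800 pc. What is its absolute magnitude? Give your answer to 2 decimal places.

M ≈ 3.84

5 log₁₀(d/10 pc) = 5 log₁₀(13800) − 5 = 15.699
M = m − 5 log₁₀(d/10) = 19.54 − 15.699 = 3.841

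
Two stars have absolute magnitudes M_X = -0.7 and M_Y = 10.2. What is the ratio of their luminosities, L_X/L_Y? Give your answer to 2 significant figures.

ΔM = M_X − M_Y = -10.9
L_X/L_Y = 10^(−0.4 ΔM) = 10^4.360 = 22910

L_X/L_Y ≈ 23000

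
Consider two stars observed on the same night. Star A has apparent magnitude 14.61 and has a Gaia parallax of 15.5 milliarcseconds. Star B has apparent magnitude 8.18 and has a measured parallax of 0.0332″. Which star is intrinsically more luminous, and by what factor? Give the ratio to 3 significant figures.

Star B is more luminous, by a factor of 81.4.

Star A: p = 15.5 mas = 0.0155″ → d = 1/p = 64.52 pc
Star A: M = m − 5 log₁₀ d + 5 = 14.61 − 5·1.8097 + 5 = 10.562
Star B: d = 1/p = 1/0.0332″ = 30.12 pc
Star B: M = m − 5 log₁₀ d + 5 = 8.18 − 5·1.4789 + 5 = 5.786
ΔM = M_A − M_B = 10.562 − (5.786) = 4.776; smaller M is more luminous → Star B.
L ratio = 10^(0.4 |ΔM|) = 10^1.910 = 81.36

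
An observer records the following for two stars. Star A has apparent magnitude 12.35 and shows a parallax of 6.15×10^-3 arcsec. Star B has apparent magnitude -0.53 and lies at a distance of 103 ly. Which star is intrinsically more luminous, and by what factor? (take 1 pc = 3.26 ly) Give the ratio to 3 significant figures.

Star B is more luminous, by a factor of 5360.

Star A: d = 1/p = 1/6.15×10^-3″ = 162.6 pc
Star A: M = m − 5 log₁₀ d + 5 = 12.35 − 5·2.2111 + 5 = 6.294
Star B: d = 103 ly / 3.26 = 31.60 pc
Star B: M = m − 5 log₁₀ d + 5 = -0.53 − 5·1.4996 + 5 = -3.028
ΔM = M_A − M_B = 6.294 − (-3.028) = 9.322; smaller M is more luminous → Star B.
L ratio = 10^(0.4 |ΔM|) = 10^3.729 = 5358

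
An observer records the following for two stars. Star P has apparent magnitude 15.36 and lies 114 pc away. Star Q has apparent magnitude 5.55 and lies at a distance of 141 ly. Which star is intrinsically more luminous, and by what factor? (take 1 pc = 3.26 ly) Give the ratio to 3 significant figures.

Star P: M = m − 5 log₁₀ d + 5 = 15.36 − 5·2.0569 + 5 = 10.075
Star Q: d = 141 ly / 3.26 = 43.25 pc
Star Q: M = m − 5 log₁₀ d + 5 = 5.55 − 5·1.6360 + 5 = 2.370
ΔM = M_P − M_Q = 10.075 − (2.370) = 7.705; smaller M is more luminous → Star Q.
L ratio = 10^(0.4 |ΔM|) = 10^3.082 = 1208

Star Q is more luminous, by a factor of 1210.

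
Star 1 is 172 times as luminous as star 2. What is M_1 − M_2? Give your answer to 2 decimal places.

M_1 − M_2 ≈ -5.59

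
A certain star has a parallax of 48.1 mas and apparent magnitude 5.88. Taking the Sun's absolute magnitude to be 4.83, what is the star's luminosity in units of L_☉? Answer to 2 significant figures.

L/L_☉ ≈ 1.6

d = 1/p = 1000/48.1 mas = 20.79 pc
M = m − 5 log₁₀ d + 5 = 5.88 − 5·1.3179 + 5 = 4.291
M − M_☉ = 4.291 − 4.83 = -0.539
L/L_☉ = 10^(−0.4 × -0.539) = 1.643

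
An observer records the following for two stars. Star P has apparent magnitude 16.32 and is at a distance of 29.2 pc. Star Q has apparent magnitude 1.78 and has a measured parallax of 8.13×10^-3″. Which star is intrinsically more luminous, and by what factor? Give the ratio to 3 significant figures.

Star Q is more luminous, by a factor of 1.16×10^7.

Star P: M = m − 5 log₁₀ d + 5 = 16.32 − 5·1.4654 + 5 = 13.993
Star Q: d = 1/p = 1/8.13×10^-3″ = 123.0 pc
Star Q: M = m − 5 log₁₀ d + 5 = 1.78 − 5·2.0899 + 5 = -3.670
ΔM = M_P − M_Q = 13.993 − (-3.670) = 17.663; smaller M is more luminous → Star Q.
L ratio = 10^(0.4 |ΔM|) = 10^7.065 = 1.162×10^7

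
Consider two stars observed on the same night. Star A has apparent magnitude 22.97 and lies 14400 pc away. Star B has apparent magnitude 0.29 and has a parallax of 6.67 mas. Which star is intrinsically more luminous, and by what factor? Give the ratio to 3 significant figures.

Star B is more luminous, by a factor of 128000.

Star A: M = m − 5 log₁₀ d + 5 = 22.97 − 5·4.1584 + 5 = 7.178
Star B: p = 6.67 mas = 6.67×10^-3″ → d = 1/p = 149.9 pc
Star B: M = m − 5 log₁₀ d + 5 = 0.29 − 5·2.1759 + 5 = -5.589
ΔM = M_A − M_B = 7.178 − (-5.589) = 12.768; smaller M is more luminous → Star B.
L ratio = 10^(0.4 |ΔM|) = 10^5.107 = 127900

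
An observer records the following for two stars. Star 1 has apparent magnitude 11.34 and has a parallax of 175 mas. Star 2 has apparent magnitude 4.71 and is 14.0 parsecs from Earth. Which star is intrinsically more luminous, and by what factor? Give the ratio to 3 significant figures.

Star 2 is more luminous, by a factor of 2690.

Star 1: p = 175 mas = 0.175″ → d = 1/p = 5.714 pc
Star 1: M = m − 5 log₁₀ d + 5 = 11.34 − 5·0.7570 + 5 = 12.555
Star 2: M = m − 5 log₁₀ d + 5 = 4.71 − 5·1.1461 + 5 = 3.979
ΔM = M_1 − M_2 = 12.555 − (3.979) = 8.576; smaller M is more luminous → Star 2.
L ratio = 10^(0.4 |ΔM|) = 10^3.430 = 2694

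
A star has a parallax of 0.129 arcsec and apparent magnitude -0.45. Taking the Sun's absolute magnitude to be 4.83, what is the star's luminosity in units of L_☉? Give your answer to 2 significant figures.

d = 1/p = 1/0.129″ = 7.752 pc
M = m − 5 log₁₀ d + 5 = -0.45 − 5·0.8894 + 5 = 0.103
M − M_☉ = 0.103 − 4.83 = -4.727
L/L_☉ = 10^(−0.4 × -4.727) = 77.77

L/L_☉ ≈ 78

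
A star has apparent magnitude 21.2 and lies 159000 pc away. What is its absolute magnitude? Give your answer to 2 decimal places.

M ≈ 0.19

5 log₁₀(d/10 pc) = 5 log₁₀(159000) − 5 = 21.007
M = m − 5 log₁₀(d/10) = 21.2 − 21.007 = 0.193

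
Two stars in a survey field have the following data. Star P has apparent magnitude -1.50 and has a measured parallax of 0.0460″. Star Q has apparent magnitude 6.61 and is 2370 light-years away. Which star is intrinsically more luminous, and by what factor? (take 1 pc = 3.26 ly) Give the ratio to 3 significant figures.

Star P is more luminous, by a factor of 1.57.

Star P: d = 1/p = 1/0.0460″ = 21.74 pc
Star P: M = m − 5 log₁₀ d + 5 = -1.50 − 5·1.3372 + 5 = -3.186
Star Q: d = 2370 ly / 3.26 = 727.0 pc
Star Q: M = m − 5 log₁₀ d + 5 = 6.61 − 5·2.8615 + 5 = -2.698
ΔM = M_P − M_Q = -3.186 − (-2.698) = -0.489; smaller M is more luminous → Star P.
L ratio = 10^(0.4 |ΔM|) = 10^0.195 = 1.568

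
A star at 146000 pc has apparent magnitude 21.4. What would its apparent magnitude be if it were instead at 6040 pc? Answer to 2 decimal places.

Flux ∝ 1/d², so Δm = 5 log₁₀(d₂/d₁) = 5 log₁₀(6040/146000) = -6.917
m₂ = m₁ + Δm = 21.4 + (-6.917) = 14.483

m ≈ 14.48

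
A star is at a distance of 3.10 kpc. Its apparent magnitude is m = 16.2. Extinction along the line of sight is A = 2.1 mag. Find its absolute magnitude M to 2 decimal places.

M ≈ 1.64

d = 3.10 kpc = 3100 pc
5 log₁₀(d/10 pc) = 5 log₁₀(3100) − 5 = 12.457
M = m − 5 log₁₀(d/10) − A = 16.2 − 12.457 − 2.1 = 1.643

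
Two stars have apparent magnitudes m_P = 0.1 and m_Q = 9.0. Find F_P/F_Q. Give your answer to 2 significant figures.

F_P/F_Q ≈ 3600

Δm = 0.1 − (9.0) = -8.9
Flux ratio = 10^(−0.4 Δm) = 10^(−0.4 × -8.9) = 10^3.560 = 3631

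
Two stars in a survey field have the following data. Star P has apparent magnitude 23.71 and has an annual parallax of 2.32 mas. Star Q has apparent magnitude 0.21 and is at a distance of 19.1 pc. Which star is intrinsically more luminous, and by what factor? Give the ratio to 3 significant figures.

Star Q is more luminous, by a factor of 4.93×10^6.

Star P: p = 2.32 mas = 2.32×10^-3″ → d = 1/p = 431.0 pc
Star P: M = m − 5 log₁₀ d + 5 = 23.71 − 5·2.6345 + 5 = 15.537
Star Q: M = m − 5 log₁₀ d + 5 = 0.21 − 5·1.2810 + 5 = -1.195
ΔM = M_P − M_Q = 15.537 − (-1.195) = 16.733; smaller M is more luminous → Star Q.
L ratio = 10^(0.4 |ΔM|) = 10^6.693 = 4.932×10^6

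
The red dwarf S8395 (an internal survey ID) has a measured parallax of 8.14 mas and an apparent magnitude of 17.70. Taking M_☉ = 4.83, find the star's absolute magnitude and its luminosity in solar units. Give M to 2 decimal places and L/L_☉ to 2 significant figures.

d = 1/p = 1000/8.14 mas = 122.9 pc
M = m − 5 log₁₀ d + 5 = 17.70 − 5·2.0894 + 5 = 12.253
M − M_☉ = 12.253 − 4.83 = 7.423
L/L_☉ = 10^(−0.4 × 7.423) = 1.073×10^-3

M ≈ 12.25; L/L_☉ ≈ 1.1×10^-3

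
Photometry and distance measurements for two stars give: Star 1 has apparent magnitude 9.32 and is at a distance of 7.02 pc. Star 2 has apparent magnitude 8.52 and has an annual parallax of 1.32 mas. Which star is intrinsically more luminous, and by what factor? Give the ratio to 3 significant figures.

Star 2 is more luminous, by a factor of 24300.

Star 1: M = m − 5 log₁₀ d + 5 = 9.32 − 5·0.8463 + 5 = 10.088
Star 2: p = 1.32 mas = 1.32×10^-3″ → d = 1/p = 757.6 pc
Star 2: M = m − 5 log₁₀ d + 5 = 8.52 − 5·2.8794 + 5 = -0.877
ΔM = M_1 − M_2 = 10.088 − (-0.877) = 10.965; smaller M is more luminous → Star 2.
L ratio = 10^(0.4 |ΔM|) = 10^4.386 = 24330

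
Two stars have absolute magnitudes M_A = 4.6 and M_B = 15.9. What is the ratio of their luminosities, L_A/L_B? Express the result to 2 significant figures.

L_A/L_B ≈ 33000

ΔM = M_A − M_B = -11.3
L_A/L_B = 10^(−0.4 ΔM) = 10^4.520 = 33110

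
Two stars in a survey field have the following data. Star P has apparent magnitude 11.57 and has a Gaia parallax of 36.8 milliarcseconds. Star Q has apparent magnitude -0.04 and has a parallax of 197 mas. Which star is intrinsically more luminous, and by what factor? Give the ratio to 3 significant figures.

Star Q is more luminous, by a factor of 1540.

Star P: p = 36.8 mas = 0.0368″ → d = 1/p = 27.17 pc
Star P: M = m − 5 log₁₀ d + 5 = 11.57 − 5·1.4342 + 5 = 9.399
Star Q: p = 197 mas = 0.197″ → d = 1/p = 5.076 pc
Star Q: M = m − 5 log₁₀ d + 5 = -0.04 − 5·0.7055 + 5 = 1.432
ΔM = M_P − M_Q = 9.399 − (1.432) = 7.967; smaller M is more luminous → Star Q.
L ratio = 10^(0.4 |ΔM|) = 10^3.187 = 1537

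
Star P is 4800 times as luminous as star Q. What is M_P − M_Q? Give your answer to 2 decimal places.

M_P − M_Q ≈ -9.20

Pogson: ΔM = −2.5 log₁₀(ratio) = −2.5 log₁₀(4800) = −2.5 × 3.6812 = -9.203
Star P is brighter, so it has the smaller magnitude: the difference is negative.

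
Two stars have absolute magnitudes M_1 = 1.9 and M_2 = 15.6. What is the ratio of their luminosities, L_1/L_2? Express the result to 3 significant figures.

ΔM = M_1 − M_2 = -13.7
L_1/L_2 = 10^(−0.4 ΔM) = 10^5.480 = 302000

L_1/L_2 ≈ 302000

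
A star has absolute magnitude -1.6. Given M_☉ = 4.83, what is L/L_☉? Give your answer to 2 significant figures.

L/L_☉ ≈ 370

M − M_☉ = -1.6 − 4.83 = -6.430
L/L_☉ = 10^(−0.4 (M − M_☉)) = 10^2.572 = 373.3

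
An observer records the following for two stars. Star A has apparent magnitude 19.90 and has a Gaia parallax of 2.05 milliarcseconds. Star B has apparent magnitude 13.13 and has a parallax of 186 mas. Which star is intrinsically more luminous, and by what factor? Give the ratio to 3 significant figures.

Star A: p = 2.05 mas = 2.05×10^-3″ → d = 1/p = 487.8 pc
Star A: M = m − 5 log₁₀ d + 5 = 19.90 − 5·2.6882 + 5 = 11.459
Star B: p = 186 mas = 0.186″ → d = 1/p = 5.376 pc
Star B: M = m − 5 log₁₀ d + 5 = 13.13 − 5·0.7305 + 5 = 14.478
ΔM = M_A − M_B = 11.459 − (14.478) = -3.019; smaller M is more luminous → Star A.
L ratio = 10^(0.4 |ΔM|) = 10^1.208 = 16.13

Star A is more luminous, by a factor of 16.1.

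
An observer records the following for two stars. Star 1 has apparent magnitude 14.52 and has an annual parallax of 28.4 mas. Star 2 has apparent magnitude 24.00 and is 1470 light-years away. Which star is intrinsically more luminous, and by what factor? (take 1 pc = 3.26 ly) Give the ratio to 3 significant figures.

Star 1: p = 28.4 mas = 0.0284″ → d = 1/p = 35.21 pc
Star 1: M = m − 5 log₁₀ d + 5 = 14.52 − 5·1.5467 + 5 = 11.787
Star 2: d = 1470 ly / 3.26 = 450.9 pc
Star 2: M = m − 5 log₁₀ d + 5 = 24.00 − 5·2.6541 + 5 = 15.730
ΔM = M_1 − M_2 = 11.787 − (15.730) = -3.943; smaller M is more luminous → Star 1.
L ratio = 10^(0.4 |ΔM|) = 10^1.577 = 37.77

Star 1 is more luminous, by a factor of 37.8.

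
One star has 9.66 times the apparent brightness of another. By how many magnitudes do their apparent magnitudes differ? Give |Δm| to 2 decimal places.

Pogson: Δm = −2.5 log₁₀(ratio) = −2.5 log₁₀(9.66) = −2.5 × 0.9850 = -2.462

|Δm| ≈ 2.46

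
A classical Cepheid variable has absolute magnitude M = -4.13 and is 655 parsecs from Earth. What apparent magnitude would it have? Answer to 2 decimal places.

m = M + 5 log₁₀ d − 5 = -4.13 + 5·2.8162 − 5 = 4.951

m ≈ 4.95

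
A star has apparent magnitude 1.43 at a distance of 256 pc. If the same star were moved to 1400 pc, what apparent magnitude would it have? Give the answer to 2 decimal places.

m ≈ 5.12

Flux ∝ 1/d², so Δm = 5 log₁₀(d₂/d₁) = 5 log₁₀(1400/256) = 3.689
m₂ = m₁ + Δm = 1.43 + (3.689) = 5.119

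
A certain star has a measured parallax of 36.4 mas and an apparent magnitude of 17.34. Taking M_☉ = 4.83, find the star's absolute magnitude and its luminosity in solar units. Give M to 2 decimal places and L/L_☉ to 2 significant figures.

M ≈ 15.15; L/L_☉ ≈ 7.5×10^-5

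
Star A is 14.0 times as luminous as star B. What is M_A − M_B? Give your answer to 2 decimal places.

Pogson: ΔM = −2.5 log₁₀(ratio) = −2.5 log₁₀(14.0) = −2.5 × 1.1461 = -2.865
Star A is brighter, so it has the smaller magnitude: the difference is negative.

M_A − M_B ≈ -2.87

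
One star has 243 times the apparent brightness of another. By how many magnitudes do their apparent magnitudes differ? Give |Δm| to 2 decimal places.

Pogson: Δm = −2.5 log₁₀(ratio) = −2.5 log₁₀(243) = −2.5 × 2.3856 = -5.964

|Δm| ≈ 5.96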